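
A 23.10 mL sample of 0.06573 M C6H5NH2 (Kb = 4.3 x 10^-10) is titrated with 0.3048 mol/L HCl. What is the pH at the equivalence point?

2.95

n(C6H5NH2) = 0.06573 x 0.02310 = 0.001518 mol; V(HCl) at equivalence = 0.001518/0.3048 = 0.004982 L.
At equivalence the base is fully converted to C6H5NH3+; total volume = 0.02808 L, so [C6H5NH3+] = 0.001518/0.02808 = 0.05407 M.
Ka(C6H5NH3+) = Kw/Kb = 1.0e-14 / 4.3 x 10^-10 = 2.33e-5.
[H^+] = sqrt(Ka x [C6H5NH3+]) = sqrt(2.33e-5 x 0.05407) = 0.00112 M.
pH = -log(0.00112) = 2.95.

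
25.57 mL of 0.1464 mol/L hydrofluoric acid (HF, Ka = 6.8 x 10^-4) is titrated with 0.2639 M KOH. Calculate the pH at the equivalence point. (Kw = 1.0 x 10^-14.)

n(HF) = 0.1464 x 0.02557 = 0.003743 mol; V(KOH) at equivalence = 0.003743/0.2639 = 0.01419 L.
At equivalence all the acid is converted to F-; total volume = 0.02557 + 0.01419 = 0.03976 L, so [F-] = 0.003743/0.03976 = 0.09416 M.
Kb = Kw/Ka = 1.0e-14 / 6.8 x 10^-4 = 1.47e-11.
[OH^-] = sqrt(Kb x [F-]) = sqrt(1.47e-11 x 0.09416) = 1.18e-6 M.
pOH = 5.93, so pH = 14.00 - 5.93 = 8.07.

8.07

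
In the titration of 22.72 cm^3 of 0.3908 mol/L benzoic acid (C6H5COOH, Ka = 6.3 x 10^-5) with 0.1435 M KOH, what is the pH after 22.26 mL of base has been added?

Initial n(C6H5COOH) = 0.3908 x 0.02272 = 0.008879 mol.
n(KOH) added = 0.1435 x 0.02226 = 0.003194 mol, converting that many moles of C6H5COOH to C6H5COO-.
Remaining n(C6H5COOH) = 0.005685 mol; n(C6H5COO-) = 0.003194 mol.
By Henderson-Hasselbalch, pH = pKa + log([A^-]/[HA]) = 4.20 + log(0.003194/0.005685) = 4.20 + (-0.25) = 3.95.

3.95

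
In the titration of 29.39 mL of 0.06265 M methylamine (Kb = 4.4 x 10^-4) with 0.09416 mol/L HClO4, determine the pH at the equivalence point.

6.03

n(CH3NH2) = 0.06265 x 0.02939 = 0.001841 mol; V(HClO4) at equivalence = 0.001841/0.09416 = 0.01955 L.
At equivalence the base is fully converted to CH3NH3+; total volume = 0.04894 L, so [CH3NH3+] = 0.001841/0.04894 = 0.03762 M.
Ka(CH3NH3+) = Kw/Kb = 1.0e-14 / 4.4 x 10^-4 = 2.27e-11.
[H^+] = sqrt(Ka x [CH3NH3+]) = sqrt(2.27e-11 x 0.03762) = 9.25e-7 M.
pH = -log(9.25e-7) = 6.03.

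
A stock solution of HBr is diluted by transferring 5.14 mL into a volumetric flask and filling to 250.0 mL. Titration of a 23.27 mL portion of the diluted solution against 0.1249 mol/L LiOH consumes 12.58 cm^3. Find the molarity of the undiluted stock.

3.28 M

n(LiOH) = 0.1249 x 0.01258 = 0.001571 mol.
n(HBr) in the aliquot = 0.001571 mol.
[diluted HBr] = 0.001571 / 0.02327 = 0.06752 M.
Dilution factor = 250.0/5.140 = 48.64, so [stock] = 0.06752 x 48.64 = 3.28 M.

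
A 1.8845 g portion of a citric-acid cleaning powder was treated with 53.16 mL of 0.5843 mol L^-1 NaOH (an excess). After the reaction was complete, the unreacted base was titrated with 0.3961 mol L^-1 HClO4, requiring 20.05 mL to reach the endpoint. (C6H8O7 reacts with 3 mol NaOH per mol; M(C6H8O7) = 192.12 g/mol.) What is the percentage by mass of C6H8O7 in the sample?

78.6%

Total n(NaOH) added = 0.5843 x 0.05316 = 0.03106 mol.
n(HClO4) used = 0.3961 x 0.02005 = 0.007942 mol, which equals the excess n(NaOH).
So n(NaOH) consumed by the sample = 0.03106 - 0.007942 = 0.02312 mol.
n(C6H8O7) = 0.02312 / 3 = 0.007707 mol.
mass C6H8O7 = 0.007707 x 192.12 = 1.481 g, so %C6H8O7 = 1.481/1.8845 x 100 = 78.6%.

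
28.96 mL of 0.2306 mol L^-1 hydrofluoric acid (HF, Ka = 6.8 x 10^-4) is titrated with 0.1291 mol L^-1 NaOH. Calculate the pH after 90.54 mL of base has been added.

12.62

n(acid) = 0.2306 x 0.02896 = 0.006678 mol; n(NaOH) added = 0.1291 x 0.09054 = 0.01169 mol.
Base is in excess by 0.01169 - 0.006678 = 0.005011 mol in a total volume of 0.1195 L.
[OH^-] = 0.005011/0.1195 = 0.04193 M, so pOH = 1.38 and pH = 14.00 - 1.38 = 12.62.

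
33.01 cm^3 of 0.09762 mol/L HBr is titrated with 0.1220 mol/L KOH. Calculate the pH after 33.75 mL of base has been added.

12.13

n(acid) = 0.09762 x 0.03301 = 0.003222 mol; n(KOH) added = 0.1220 x 0.03375 = 0.004117 mol.
Base is in excess by 0.004117 - 0.003222 = 0.0008951 mol in a total volume of 0.06676 L.
[OH^-] = 0.0008951/0.06676 = 0.01341 M, so pOH = 1.87 and pH = 14.00 - 1.87 = 12.13.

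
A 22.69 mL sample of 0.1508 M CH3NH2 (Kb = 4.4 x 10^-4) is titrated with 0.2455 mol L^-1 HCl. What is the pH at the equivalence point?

n(CH3NH2) = 0.1508 x 0.02269 = 0.003422 mol; V(HCl) at equivalence = 0.003422/0.2455 = 0.01394 L.
At equivalence the base is fully converted to CH3NH3+; total volume = 0.03663 L, so [CH3NH3+] = 0.003422/0.03663 = 0.09342 M.
Ka(CH3NH3+) = Kw/Kb = 1.0e-14 / 4.4 x 10^-4 = 2.27e-11.
[H^+] = sqrt(Ka x [CH3NH3+]) = sqrt(2.27e-11 x 0.09342) = 1.46e-6 M.
pH = -log(1.46e-6) = 5.84.

5.84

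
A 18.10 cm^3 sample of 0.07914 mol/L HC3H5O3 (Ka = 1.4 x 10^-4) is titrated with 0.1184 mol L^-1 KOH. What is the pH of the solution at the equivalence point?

n(HC3H5O3) = 0.07914 x 0.01810 = 0.001432 mol; V(KOH) at equivalence = 0.001432/0.1184 = 0.01210 L.
At equivalence all the acid is converted to C3H5O3-; total volume = 0.01810 + 0.01210 = 0.03020 L, so [C3H5O3-] = 0.001432/0.03020 = 0.04743 M.
Kb = Kw/Ka = 1.0e-14 / 1.4 x 10^-4 = 7.14e-11.
[OH^-] = sqrt(Kb x [C3H5O3-]) = sqrt(7.14e-11 x 0.04743) = 1.84e-6 M.
pOH = 5.74, so pH = 14.00 - 5.74 = 8.26.

8.26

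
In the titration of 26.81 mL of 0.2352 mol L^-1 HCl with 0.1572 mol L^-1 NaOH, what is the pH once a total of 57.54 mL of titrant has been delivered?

n(acid) = 0.2352 x 0.02681 = 0.006306 mol; n(NaOH) added = 0.1572 x 0.05754 = 0.009045 mol.
Base is in excess by 0.009045 - 0.006306 = 0.002740 mol in a total volume of 0.08435 L.
[OH^-] = 0.002740/0.08435 = 0.03248 M, so pOH = 1.49 and pH = 14.00 - 1.49 = 12.51.

12.51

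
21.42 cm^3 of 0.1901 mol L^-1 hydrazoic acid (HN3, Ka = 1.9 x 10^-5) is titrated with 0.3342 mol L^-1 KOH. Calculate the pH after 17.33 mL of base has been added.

12.65

n(acid) = 0.1901 x 0.02142 = 0.004072 mol; n(KOH) added = 0.3342 x 0.01733 = 0.005792 mol.
Base is in excess by 0.005792 - 0.004072 = 0.001720 mol in a total volume of 0.03875 L.
[OH^-] = 0.001720/0.03875 = 0.04438 M, so pOH = 1.35 and pH = 14.00 - 1.35 = 12.65.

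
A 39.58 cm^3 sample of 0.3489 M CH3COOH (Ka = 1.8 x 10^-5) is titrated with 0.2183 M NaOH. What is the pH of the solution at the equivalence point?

n(CH3COOH) = 0.3489 x 0.03958 = 0.01381 mol; V(NaOH) at equivalence = 0.01381/0.2183 = 0.06326 L.
At equivalence all the acid is converted to CH3COO-; total volume = 0.03958 + 0.06326 = 0.1028 L, so [CH3COO-] = 0.01381/0.1028 = 0.1343 M.
Kb = Kw/Ka = 1.0e-14 / 1.8 x 10^-5 = 5.56e-10.
[OH^-] = sqrt(Kb x [CH3COO-]) = sqrt(5.56e-10 x 0.1343) = 8.64e-6 M.
pOH = 5.06, so pH = 14.00 - 5.06 = 8.94.

8.94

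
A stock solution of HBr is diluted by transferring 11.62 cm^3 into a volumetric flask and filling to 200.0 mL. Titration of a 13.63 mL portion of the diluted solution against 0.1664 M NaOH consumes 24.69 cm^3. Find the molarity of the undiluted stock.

n(NaOH) = 0.1664 x 0.02469 = 0.004108 mol.
n(HBr) in the aliquot = 0.004108 mol.
[diluted HBr] = 0.004108 / 0.01363 = 0.3014 M.
Dilution factor = 200.0/11.62 = 17.21, so [stock] = 0.3014 x 17.21 = 5.19 M.

5.19 M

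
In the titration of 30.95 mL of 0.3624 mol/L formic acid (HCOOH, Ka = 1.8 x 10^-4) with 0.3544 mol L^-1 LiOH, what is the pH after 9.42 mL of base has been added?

3.37

Initial n(HCOOH) = 0.3624 x 0.03095 = 0.01122 mol.
n(LiOH) added = 0.3544 x 0.009420 = 0.003338 mol, converting that many moles of HCOOH to HCOO-.
Remaining n(HCOOH) = 0.007878 mol; n(HCOO-) = 0.003338 mol.
By Henderson-Hasselbalch, pH = pKa + log([A^-]/[HA]) = 3.74 + log(0.003338/0.007878) = 3.74 + (-0.37) = 3.37.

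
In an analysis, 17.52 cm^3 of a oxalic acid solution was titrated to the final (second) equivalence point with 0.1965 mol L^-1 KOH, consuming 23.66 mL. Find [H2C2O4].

0.133 M

n(KOH) = 0.1965 x 0.02366 = 0.004649 mol.
At the final (second) equivalence point, 2 mol OH^- react per mol H2C2O4, so n(H2C2O4) = 0.004649 / 2 = 0.002325 mol.
[H2C2O4] = 0.002325 / 0.01752 L = 0.133 M.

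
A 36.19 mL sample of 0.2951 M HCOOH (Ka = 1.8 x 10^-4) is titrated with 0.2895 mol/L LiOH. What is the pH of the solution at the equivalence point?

8.45

n(HCOOH) = 0.2951 x 0.03619 = 0.01068 mol; V(LiOH) at equivalence = 0.01068/0.2895 = 0.03689 L.
At equivalence all the acid is converted to HCOO-; total volume = 0.03619 + 0.03689 = 0.07308 L, so [HCOO-] = 0.01068/0.07308 = 0.1461 M.
Kb = Kw/Ka = 1.0e-14 / 1.8 x 10^-4 = 5.56e-11.
[OH^-] = sqrt(Kb x [HCOO-]) = sqrt(5.56e-11 x 0.1461) = 2.85e-6 M.
pOH = 5.55, so pH = 14.00 - 5.55 = 8.45.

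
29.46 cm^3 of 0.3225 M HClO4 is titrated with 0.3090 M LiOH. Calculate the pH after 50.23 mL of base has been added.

n(acid) = 0.3225 x 0.02946 = 0.009501 mol; n(LiOH) added = 0.3090 x 0.05023 = 0.01552 mol.
Base is in excess by 0.01552 - 0.009501 = 0.006020 mol in a total volume of 0.07969 L.
[OH^-] = 0.006020/0.07969 = 0.07555 M, so pOH = 1.12 and pH = 14.00 - 1.12 = 12.88.

12.88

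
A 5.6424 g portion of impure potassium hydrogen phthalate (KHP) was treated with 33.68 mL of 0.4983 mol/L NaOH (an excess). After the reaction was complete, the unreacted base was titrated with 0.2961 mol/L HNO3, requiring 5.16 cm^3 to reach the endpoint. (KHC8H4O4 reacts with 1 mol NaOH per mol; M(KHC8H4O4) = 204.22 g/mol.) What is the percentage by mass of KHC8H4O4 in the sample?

55.2%

Total n(NaOH) added = 0.4983 x 0.03368 = 0.01678 mol.
n(HNO3) used = 0.2961 x 0.005160 = 0.001528 mol, which equals the excess n(NaOH).
So n(NaOH) consumed by the sample = 0.01678 - 0.001528 = 0.01525 mol.
n(KHC8H4O4) = 0.01525 / 1 = 0.01525 mol.
mass KHC8H4O4 = 0.01525 x 204.22 = 3.115 g, so %KHC8H4O4 = 3.115/5.6424 x 100 = 55.2%.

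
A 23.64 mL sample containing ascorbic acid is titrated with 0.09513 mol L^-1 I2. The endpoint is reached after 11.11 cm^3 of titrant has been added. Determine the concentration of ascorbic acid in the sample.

n(I2) = 0.09513 x 0.01111 = 0.001057 mol.
From the balanced equation, 1 mol I2 reacts with 1 mol ascorbic acid, so n(ascorbic acid) = 0.001057 x 1/1 = 0.001057 mol.
[ascorbic acid] = 0.001057 / 0.02364 L = 0.0447 M.

0.0447 M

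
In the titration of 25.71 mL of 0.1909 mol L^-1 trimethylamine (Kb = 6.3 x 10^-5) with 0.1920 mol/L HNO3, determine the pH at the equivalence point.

5.41

n((CH3)3N) = 0.1909 x 0.02571 = 0.004908 mol; V(HNO3) at equivalence = 0.004908/0.1920 = 0.02556 L.
At equivalence the base is fully converted to (CH3)3NH+; total volume = 0.05127 L, so [(CH3)3NH+] = 0.004908/0.05127 = 0.09572 M.
Ka((CH3)3NH+) = Kw/Kb = 1.0e-14 / 6.3 x 10^-5 = 1.59e-10.
[H^+] = sqrt(Ka x [(CH3)3NH+]) = sqrt(1.59e-10 x 0.09572) = 3.90e-6 M.
pH = -log(3.90e-6) = 5.41.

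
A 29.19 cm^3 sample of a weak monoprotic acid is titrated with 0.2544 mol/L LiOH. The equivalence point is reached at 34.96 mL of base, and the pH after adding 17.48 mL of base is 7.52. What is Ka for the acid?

3.0 x 10^-8

17.48 mL is half of the equivalence volume, so this is the half-equivalence point where [HA] = [A^-].
At half-equivalence pH = pKa, so pKa = 7.52.
Ka = 10^(-7.52) = 3.0 x 10^-8.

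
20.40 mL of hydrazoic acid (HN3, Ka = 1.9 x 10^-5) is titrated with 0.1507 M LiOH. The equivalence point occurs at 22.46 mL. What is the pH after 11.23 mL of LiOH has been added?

11.23 mL is exactly half the equivalence volume (22.46/2), i.e. the half-equivalence point.
There, n(HA) = n(A^-), so pH = pKa = -log(1.9 x 10^-5) = 4.72.

4.72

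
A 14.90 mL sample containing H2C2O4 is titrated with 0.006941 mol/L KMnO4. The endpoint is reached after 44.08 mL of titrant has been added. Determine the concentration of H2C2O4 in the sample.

n(KMnO4) = 0.006941 x 0.04408 = 0.0003060 mol.
From the balanced equation, 2 mol KMnO4 reacts with 5 mol H2C2O4, so n(H2C2O4) = 0.0003060 x 5/2 = 0.0007649 mol.
[H2C2O4] = 0.0007649 / 0.01490 L = 0.0513 M.

0.0513 M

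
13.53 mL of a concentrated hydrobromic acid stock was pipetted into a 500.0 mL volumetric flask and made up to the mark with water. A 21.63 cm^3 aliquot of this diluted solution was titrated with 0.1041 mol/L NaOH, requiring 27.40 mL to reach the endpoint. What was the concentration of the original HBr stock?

n(NaOH) = 0.1041 x 0.02740 = 0.002852 mol.
n(HBr) in the aliquot = 0.002852 mol.
[diluted HBr] = 0.002852 / 0.02163 = 0.1319 M.
Dilution factor = 500.0/13.53 = 36.95, so [stock] = 0.1319 x 36.95 = 4.87 M.

4.87 M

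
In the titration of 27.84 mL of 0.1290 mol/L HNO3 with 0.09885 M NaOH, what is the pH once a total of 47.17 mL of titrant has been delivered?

n(acid) = 0.1290 x 0.02784 = 0.003591 mol; n(NaOH) added = 0.09885 x 0.04717 = 0.004663 mol.
Base is in excess by 0.004663 - 0.003591 = 0.001071 mol in a total volume of 0.07501 L.
[OH^-] = 0.001071/0.07501 = 0.01428 M, so pOH = 1.85 and pH = 14.00 - 1.85 = 12.15.

12.15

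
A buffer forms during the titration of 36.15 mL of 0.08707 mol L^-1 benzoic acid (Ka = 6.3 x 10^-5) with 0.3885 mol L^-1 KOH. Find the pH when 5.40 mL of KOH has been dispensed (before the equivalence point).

Initial n(C6H5COOH) = 0.08707 x 0.03615 = 0.003148 mol.
n(KOH) added = 0.3885 x 0.005400 = 0.002098 mol, converting that many moles of C6H5COOH to C6H5COO-.
Remaining n(C6H5COOH) = 0.001050 mol; n(C6H5COO-) = 0.002098 mol.
By Henderson-Hasselbalch, pH = pKa + log([A^-]/[HA]) = 4.20 + log(0.002098/0.001050) = 4.20 + (+0.30) = 4.50.

4.50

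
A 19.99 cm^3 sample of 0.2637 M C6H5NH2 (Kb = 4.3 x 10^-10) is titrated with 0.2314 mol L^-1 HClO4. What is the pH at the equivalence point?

n(C6H5NH2) = 0.2637 x 0.01999 = 0.005271 mol; V(HClO4) at equivalence = 0.005271/0.2314 = 0.02278 L.
At equivalence the base is fully converted to C6H5NH3+; total volume = 0.04277 L, so [C6H5NH3+] = 0.005271/0.04277 = 0.1232 M.
Ka(C6H5NH3+) = Kw/Kb = 1.0e-14 / 4.3 x 10^-10 = 2.33e-5.
[H^+] = sqrt(Ka x [C6H5NH3+]) = sqrt(2.33e-5 x 0.1232) = 0.00169 M.
pH = -log(0.00169) = 2.77.

2.77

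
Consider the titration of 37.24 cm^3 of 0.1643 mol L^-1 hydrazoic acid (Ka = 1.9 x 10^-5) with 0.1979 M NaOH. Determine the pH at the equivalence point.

n(HN3) = 0.1643 x 0.03724 = 0.006119 mol; V(NaOH) at equivalence = 0.006119/0.1979 = 0.03092 L.
At equivalence all the acid is converted to N3-; total volume = 0.03724 + 0.03092 = 0.06816 L, so [N3-] = 0.006119/0.06816 = 0.08977 M.
Kb = Kw/Ka = 1.0e-14 / 1.9 x 10^-5 = 5.26e-10.
[OH^-] = sqrt(Kb x [N3-]) = sqrt(5.26e-10 x 0.08977) = 6.87e-6 M.
pOH = 5.16, so pH = 14.00 - 5.16 = 8.84.

8.84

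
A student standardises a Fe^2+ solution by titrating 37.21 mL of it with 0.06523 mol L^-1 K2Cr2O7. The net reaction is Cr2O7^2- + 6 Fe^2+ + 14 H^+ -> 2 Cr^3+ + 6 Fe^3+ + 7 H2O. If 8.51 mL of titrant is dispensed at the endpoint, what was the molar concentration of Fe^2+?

0.0895 M

n(K2Cr2O7) = 0.06523 x 0.008510 = 0.0005551 mol.
From the balanced equation, 1 mol K2Cr2O7 reacts with 6 mol Fe^2+, so n(Fe^2+) = 0.0005551 x 6/1 = 0.003331 mol.
[Fe^2+] = 0.003331 / 0.03721 L = 0.0895 M.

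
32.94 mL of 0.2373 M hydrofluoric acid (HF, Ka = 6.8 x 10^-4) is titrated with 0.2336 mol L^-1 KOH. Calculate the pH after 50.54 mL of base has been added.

12.68

n(acid) = 0.2373 x 0.03294 = 0.007817 mol; n(KOH) added = 0.2336 x 0.05054 = 0.01181 mol.
Base is in excess by 0.01181 - 0.007817 = 0.003989 mol in a total volume of 0.08348 L.
[OH^-] = 0.003989/0.08348 = 0.04779 M, so pOH = 1.32 and pH = 14.00 - 1.32 = 12.68.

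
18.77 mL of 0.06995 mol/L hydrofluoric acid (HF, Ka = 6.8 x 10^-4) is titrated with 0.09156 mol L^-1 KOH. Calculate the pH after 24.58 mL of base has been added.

n(acid) = 0.06995 x 0.01877 = 0.001313 mol; n(KOH) added = 0.09156 x 0.02458 = 0.002251 mol.
Base is in excess by 0.002251 - 0.001313 = 0.0009376 mol in a total volume of 0.04335 L.
[OH^-] = 0.0009376/0.04335 = 0.02163 M, so pOH = 1.66 and pH = 14.00 - 1.66 = 12.34.

12.34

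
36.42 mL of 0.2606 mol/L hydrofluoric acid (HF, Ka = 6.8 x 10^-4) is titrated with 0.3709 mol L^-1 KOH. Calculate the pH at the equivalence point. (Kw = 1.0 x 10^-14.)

8.18

n(HF) = 0.2606 x 0.03642 = 0.009491 mol; V(KOH) at equivalence = 0.009491/0.3709 = 0.02559 L.
At equivalence all the acid is converted to F-; total volume = 0.03642 + 0.02559 = 0.06201 L, so [F-] = 0.009491/0.06201 = 0.1531 M.
Kb = Kw/Ka = 1.0e-14 / 6.8 x 10^-4 = 1.47e-11.
[OH^-] = sqrt(Kb x [F-]) = sqrt(1.47e-11 x 0.1531) = 1.50e-6 M.
pOH = 5.82, so pH = 14.00 - 5.82 = 8.18.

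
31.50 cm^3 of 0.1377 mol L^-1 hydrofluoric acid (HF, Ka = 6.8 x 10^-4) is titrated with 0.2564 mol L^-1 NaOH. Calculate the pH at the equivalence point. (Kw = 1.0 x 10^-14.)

n(HF) = 0.1377 x 0.03150 = 0.004338 mol; V(NaOH) at equivalence = 0.004338/0.2564 = 0.01692 L.
At equivalence all the acid is converted to F-; total volume = 0.03150 + 0.01692 = 0.04842 L, so [F-] = 0.004338/0.04842 = 0.08959 M.
Kb = Kw/Ka = 1.0e-14 / 6.8 x 10^-4 = 1.47e-11.
[OH^-] = sqrt(Kb x [F-]) = sqrt(1.47e-11 x 0.08959) = 1.15e-6 M.
pOH = 5.94, so pH = 14.00 - 5.94 = 8.06.

8.06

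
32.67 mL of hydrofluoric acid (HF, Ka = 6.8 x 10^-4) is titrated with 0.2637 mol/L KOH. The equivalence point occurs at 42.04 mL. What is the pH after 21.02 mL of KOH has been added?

21.02 mL is exactly half the equivalence volume (42.04/2), i.e. the half-equivalence point.
There, n(HA) = n(A^-), so pH = pKa = -log(6.8 x 10^-4) = 3.17.

3.17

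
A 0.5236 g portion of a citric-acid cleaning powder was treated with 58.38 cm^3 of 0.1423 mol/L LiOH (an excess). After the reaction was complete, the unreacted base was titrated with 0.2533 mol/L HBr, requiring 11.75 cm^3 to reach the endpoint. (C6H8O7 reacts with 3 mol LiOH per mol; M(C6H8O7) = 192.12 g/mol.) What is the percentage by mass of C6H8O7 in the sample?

Total n(LiOH) added = 0.1423 x 0.05838 = 0.008307 mol.
n(HBr) used = 0.2533 x 0.01175 = 0.002976 mol, which equals the excess n(LiOH).
So n(LiOH) consumed by the sample = 0.008307 - 0.002976 = 0.005331 mol.
n(C6H8O7) = 0.005331 / 3 = 0.001777 mol.
mass C6H8O7 = 0.001777 x 192.12 = 0.3414 g, so %C6H8O7 = 0.3414/0.5236 x 100 = 65.2%.

65.2%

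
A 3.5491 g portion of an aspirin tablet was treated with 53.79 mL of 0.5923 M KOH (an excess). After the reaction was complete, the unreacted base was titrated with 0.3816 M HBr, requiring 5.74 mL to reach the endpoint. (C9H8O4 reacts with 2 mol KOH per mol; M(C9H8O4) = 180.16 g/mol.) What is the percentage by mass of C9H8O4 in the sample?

Total n(KOH) added = 0.5923 x 0.05379 = 0.03186 mol.
n(HBr) used = 0.3816 x 0.005740 = 0.002190 mol, which equals the excess n(KOH).
So n(KOH) consumed by the sample = 0.03186 - 0.002190 = 0.02967 mol.
n(C9H8O4) = 0.02967 / 2 = 0.01483 mol.
mass C9H8O4 = 0.01483 x 180.16 = 2.673 g, so %C9H8O4 = 2.673/3.5491 x 100 = 75.3%.

75.3%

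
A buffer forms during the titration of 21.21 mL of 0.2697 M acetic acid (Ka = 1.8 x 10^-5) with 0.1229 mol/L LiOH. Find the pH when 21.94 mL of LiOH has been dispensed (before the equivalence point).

Initial n(CH3COOH) = 0.2697 x 0.02121 = 0.005720 mol.
n(LiOH) added = 0.1229 x 0.02194 = 0.002696 mol, converting that many moles of CH3COOH to CH3COO-.
Remaining n(CH3COOH) = 0.003024 mol; n(CH3COO-) = 0.002696 mol.
By Henderson-Hasselbalch, pH = pKa + log([A^-]/[HA]) = 4.74 + log(0.002696/0.003024) = 4.74 + (-0.05) = 4.69.

4.69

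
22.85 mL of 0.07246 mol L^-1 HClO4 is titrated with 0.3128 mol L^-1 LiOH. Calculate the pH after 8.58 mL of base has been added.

12.51

n(acid) = 0.07246 x 0.02285 = 0.001656 mol; n(LiOH) added = 0.3128 x 0.008580 = 0.002684 mol.
Base is in excess by 0.002684 - 0.001656 = 0.001028 mol in a total volume of 0.03143 L.
[OH^-] = 0.001028/0.03143 = 0.03271 M, so pOH = 1.49 and pH = 14.00 - 1.49 = 12.51.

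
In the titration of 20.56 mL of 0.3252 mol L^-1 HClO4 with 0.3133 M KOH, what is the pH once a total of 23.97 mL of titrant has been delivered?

12.27

n(acid) = 0.3252 x 0.02056 = 0.006686 mol; n(KOH) added = 0.3133 x 0.02397 = 0.007510 mol.
Base is in excess by 0.007510 - 0.006686 = 0.0008237 mol in a total volume of 0.04453 L.
[OH^-] = 0.0008237/0.04453 = 0.01850 M, so pOH = 1.73 and pH = 14.00 - 1.73 = 12.27.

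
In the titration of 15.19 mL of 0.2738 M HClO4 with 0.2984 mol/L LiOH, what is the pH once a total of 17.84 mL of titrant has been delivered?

12.55

n(acid) = 0.2738 x 0.01519 = 0.004159 mol; n(LiOH) added = 0.2984 x 0.01784 = 0.005323 mol.
Base is in excess by 0.005323 - 0.004159 = 0.001164 mol in a total volume of 0.03303 L.
[OH^-] = 0.001164/0.03303 = 0.03525 M, so pOH = 1.45 and pH = 14.00 - 1.45 = 12.55.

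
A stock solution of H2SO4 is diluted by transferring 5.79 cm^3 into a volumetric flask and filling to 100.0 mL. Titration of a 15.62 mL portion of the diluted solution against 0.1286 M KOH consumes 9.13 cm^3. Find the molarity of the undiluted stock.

0.649 M

n(KOH) = 0.1286 x 0.009130 = 0.001174 mol.
n(H2SO4) in the aliquot = 0.001174 x 1/2 = 0.0005871 mol.
[diluted H2SO4] = 0.0005871 / 0.01562 = 0.03758 M.
Dilution factor = 100.0/5.790 = 17.27, so [stock] = 0.03758 x 17.27 = 0.649 M.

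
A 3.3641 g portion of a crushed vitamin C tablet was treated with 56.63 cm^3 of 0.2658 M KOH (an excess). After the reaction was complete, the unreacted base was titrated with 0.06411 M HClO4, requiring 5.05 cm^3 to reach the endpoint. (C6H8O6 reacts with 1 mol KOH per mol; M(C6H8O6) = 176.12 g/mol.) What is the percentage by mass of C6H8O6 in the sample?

Total n(KOH) added = 0.2658 x 0.05663 = 0.01505 mol.
n(HClO4) used = 0.06411 x 0.005050 = 0.0003238 mol, which equals the excess n(KOH).
So n(KOH) consumed by the sample = 0.01505 - 0.0003238 = 0.01473 mol.
n(C6H8O6) = 0.01473 / 1 = 0.01473 mol.
mass C6H8O6 = 0.01473 x 176.12 = 2.594 g, so %C6H8O6 = 2.594/3.3641 x 100 = 77.1%.

77.1%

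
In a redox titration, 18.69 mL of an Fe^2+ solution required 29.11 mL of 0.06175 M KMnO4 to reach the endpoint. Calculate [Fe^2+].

0.481 M

n(KMnO4) = 0.06175 x 0.02911 = 0.001798 mol.
From the balanced equation, 1 mol KMnO4 reacts with 5 mol Fe^2+, so n(Fe^2+) = 0.001798 x 5/1 = 0.008988 mol.
[Fe^2+] = 0.008988 / 0.01869 L = 0.481 M.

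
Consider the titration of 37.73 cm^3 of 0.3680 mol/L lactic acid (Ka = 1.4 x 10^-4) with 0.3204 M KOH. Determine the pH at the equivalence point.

8.54

n(HC3H5O3) = 0.3680 x 0.03773 = 0.01388 mol; V(KOH) at equivalence = 0.01388/0.3204 = 0.04334 L.
At equivalence all the acid is converted to C3H5O3-; total volume = 0.03773 + 0.04334 = 0.08107 L, so [C3H5O3-] = 0.01388/0.08107 = 0.1713 M.
Kb = Kw/Ka = 1.0e-14 / 1.4 x 10^-4 = 7.14e-11.
[OH^-] = sqrt(Kb x [C3H5O3-]) = sqrt(7.14e-11 x 0.1713) = 3.50e-6 M.
pOH = 5.46, so pH = 14.00 - 5.46 = 8.54.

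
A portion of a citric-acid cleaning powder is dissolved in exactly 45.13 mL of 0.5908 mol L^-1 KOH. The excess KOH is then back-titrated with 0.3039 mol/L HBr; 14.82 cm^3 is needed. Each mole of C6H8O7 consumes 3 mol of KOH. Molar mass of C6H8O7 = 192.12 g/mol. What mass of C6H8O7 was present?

Total n(KOH) added = 0.5908 x 0.04513 = 0.02666 mol.
n(HBr) used = 0.3039 x 0.01482 = 0.004504 mol, which equals the excess n(KOH).
So n(KOH) consumed by the sample = 0.02666 - 0.004504 = 0.02216 mol.
n(C6H8O7) = 0.02216 / 3 = 0.007386 mol.
mass = 0.007386 mol x 192.12 g/mol = 1.42 g.

1.42 g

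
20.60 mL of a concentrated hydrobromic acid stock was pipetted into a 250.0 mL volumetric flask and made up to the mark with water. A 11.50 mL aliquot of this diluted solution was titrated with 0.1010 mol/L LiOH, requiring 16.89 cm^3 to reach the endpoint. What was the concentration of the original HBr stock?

n(LiOH) = 0.1010 x 0.01689 = 0.001706 mol.
n(HBr) in the aliquot = 0.001706 mol.
[diluted HBr] = 0.001706 / 0.01150 = 0.1483 M.
Dilution factor = 250.0/20.60 = 12.14, so [stock] = 0.1483 x 12.14 = 1.80 M.

1.80 M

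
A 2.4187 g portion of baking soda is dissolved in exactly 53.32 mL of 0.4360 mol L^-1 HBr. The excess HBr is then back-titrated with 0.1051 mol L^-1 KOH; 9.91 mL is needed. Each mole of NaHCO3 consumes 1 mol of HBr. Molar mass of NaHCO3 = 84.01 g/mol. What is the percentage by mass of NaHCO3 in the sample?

77.1%

Total n(HBr) added = 0.4360 x 0.05332 = 0.02325 mol.
n(KOH) used = 0.1051 x 0.009910 = 0.001042 mol, which equals the excess n(HBr).
So n(HBr) consumed by the sample = 0.02325 - 0.001042 = 0.02221 mol.
n(NaHCO3) = 0.02221 / 1 = 0.02221 mol.
mass NaHCO3 = 0.02221 x 84.01 = 1.866 g, so %NaHCO3 = 1.866/2.4187 x 100 = 77.1%.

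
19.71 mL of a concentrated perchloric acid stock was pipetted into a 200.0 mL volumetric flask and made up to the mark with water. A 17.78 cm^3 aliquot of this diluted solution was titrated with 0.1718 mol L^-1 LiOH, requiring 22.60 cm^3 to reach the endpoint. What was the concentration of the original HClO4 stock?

2.22 M

n(LiOH) = 0.1718 x 0.02260 = 0.003883 mol.
n(HClO4) in the aliquot = 0.003883 mol.
[diluted HClO4] = 0.003883 / 0.01778 = 0.2184 M.
Dilution factor = 200.0/19.71 = 10.15, so [stock] = 0.2184 x 10.15 = 2.22 M.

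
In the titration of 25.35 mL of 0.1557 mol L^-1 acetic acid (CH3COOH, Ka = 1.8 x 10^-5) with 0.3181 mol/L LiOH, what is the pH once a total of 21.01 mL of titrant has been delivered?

12.77

n(acid) = 0.1557 x 0.02535 = 0.003947 mol; n(LiOH) added = 0.3181 x 0.02101 = 0.006683 mol.
Base is in excess by 0.006683 - 0.003947 = 0.002736 mol in a total volume of 0.04636 L.
[OH^-] = 0.002736/0.04636 = 0.05902 M, so pOH = 1.23 and pH = 14.00 - 1.23 = 12.77.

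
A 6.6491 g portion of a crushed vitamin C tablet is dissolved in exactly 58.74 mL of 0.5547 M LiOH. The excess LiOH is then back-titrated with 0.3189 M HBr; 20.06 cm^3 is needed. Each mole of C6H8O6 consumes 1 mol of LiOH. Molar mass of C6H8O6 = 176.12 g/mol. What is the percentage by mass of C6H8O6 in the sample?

69.4%

Total n(LiOH) added = 0.5547 x 0.05874 = 0.03258 mol.
n(HBr) used = 0.3189 x 0.02006 = 0.006397 mol, which equals the excess n(LiOH).
So n(LiOH) consumed by the sample = 0.03258 - 0.006397 = 0.02619 mol.
n(C6H8O6) = 0.02619 / 1 = 0.02619 mol.
mass C6H8O6 = 0.02619 x 176.12 = 4.612 g, so %C6H8O6 = 4.612/6.6491 x 100 = 69.4%.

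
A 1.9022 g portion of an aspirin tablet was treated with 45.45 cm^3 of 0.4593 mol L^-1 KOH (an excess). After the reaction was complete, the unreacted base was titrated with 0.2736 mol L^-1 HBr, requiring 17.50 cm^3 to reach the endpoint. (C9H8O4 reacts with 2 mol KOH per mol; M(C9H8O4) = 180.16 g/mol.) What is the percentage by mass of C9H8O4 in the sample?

76.2%

Total n(KOH) added = 0.4593 x 0.04545 = 0.02088 mol.
n(HBr) used = 0.2736 x 0.01750 = 0.004788 mol, which equals the excess n(KOH).
So n(KOH) consumed by the sample = 0.02088 - 0.004788 = 0.01609 mol.
n(C9H8O4) = 0.01609 / 2 = 0.008044 mol.
mass C9H8O4 = 0.008044 x 180.16 = 1.449 g, so %C9H8O4 = 1.449/1.9022 x 100 = 76.2%.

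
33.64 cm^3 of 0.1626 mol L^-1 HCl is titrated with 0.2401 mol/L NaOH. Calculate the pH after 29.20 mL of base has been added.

12.39

n(acid) = 0.1626 x 0.03364 = 0.005470 mol; n(NaOH) added = 0.2401 x 0.02920 = 0.007011 mol.
Base is in excess by 0.007011 - 0.005470 = 0.001541 mol in a total volume of 0.06284 L.
[OH^-] = 0.001541/0.06284 = 0.02452 M, so pOH = 1.61 and pH = 14.00 - 1.61 = 12.39.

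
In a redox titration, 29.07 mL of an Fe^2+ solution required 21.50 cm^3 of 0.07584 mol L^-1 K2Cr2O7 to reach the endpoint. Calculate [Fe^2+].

n(K2Cr2O7) = 0.07584 x 0.02150 = 0.001631 mol.
From the balanced equation, 1 mol K2Cr2O7 reacts with 6 mol Fe^2+, so n(Fe^2+) = 0.001631 x 6/1 = 0.009783 mol.
[Fe^2+] = 0.009783 / 0.02907 L = 0.337 M.

0.337 M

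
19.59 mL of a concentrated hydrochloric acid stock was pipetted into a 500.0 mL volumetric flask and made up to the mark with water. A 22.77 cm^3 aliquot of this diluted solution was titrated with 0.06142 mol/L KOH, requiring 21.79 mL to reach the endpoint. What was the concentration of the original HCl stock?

n(KOH) = 0.06142 x 0.02179 = 0.001338 mol.
n(HCl) in the aliquot = 0.001338 mol.
[diluted HCl] = 0.001338 / 0.02277 = 0.05878 M.
Dilution factor = 500.0/19.59 = 25.52, so [stock] = 0.05878 x 25.52 = 1.50 M.

1.50 M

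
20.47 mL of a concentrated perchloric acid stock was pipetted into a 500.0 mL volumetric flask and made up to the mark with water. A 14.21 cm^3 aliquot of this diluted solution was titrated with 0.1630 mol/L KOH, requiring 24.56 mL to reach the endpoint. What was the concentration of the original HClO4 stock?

6.88 M

n(KOH) = 0.1630 x 0.02456 = 0.004003 mol.
n(HClO4) in the aliquot = 0.004003 mol.
[diluted HClO4] = 0.004003 / 0.01421 = 0.2817 M.
Dilution factor = 500.0/20.47 = 24.43, so [stock] = 0.2817 x 24.43 = 6.88 M.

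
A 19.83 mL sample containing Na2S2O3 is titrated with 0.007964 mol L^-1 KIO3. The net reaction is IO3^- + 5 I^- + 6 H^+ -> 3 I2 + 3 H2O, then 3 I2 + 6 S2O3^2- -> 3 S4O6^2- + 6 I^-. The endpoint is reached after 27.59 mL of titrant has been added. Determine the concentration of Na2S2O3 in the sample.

0.0665 M

n(KIO3) = 0.007964 x 0.02759 = 0.0002197 mol.
From the balanced equation, 1 mol KIO3 reacts with 6 mol Na2S2O3, so n(Na2S2O3) = 0.0002197 x 6/1 = 0.001318 mol.
[Na2S2O3] = 0.001318 / 0.01983 L = 0.0665 M.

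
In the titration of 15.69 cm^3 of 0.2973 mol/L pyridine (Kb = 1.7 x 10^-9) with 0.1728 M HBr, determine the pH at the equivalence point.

n(C5H5N) = 0.2973 x 0.01569 = 0.004665 mol; V(HBr) at equivalence = 0.004665/0.1728 = 0.02699 L.
At equivalence the base is fully converted to C5H5NH+; total volume = 0.04268 L, so [C5H5NH+] = 0.004665/0.04268 = 0.1093 M.
Ka(C5H5NH+) = Kw/Kb = 1.0e-14 / 1.7 x 10^-9 = 5.88e-6.
[H^+] = sqrt(Ka x [C5H5NH+]) = sqrt(5.88e-6 x 0.1093) = 0.000802 M.
pH = -log(0.000802) = 3.10.

3.10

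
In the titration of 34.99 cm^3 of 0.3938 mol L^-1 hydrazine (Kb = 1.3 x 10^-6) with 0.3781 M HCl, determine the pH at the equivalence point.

n(N2H4) = 0.3938 x 0.03499 = 0.01378 mol; V(HCl) at equivalence = 0.01378/0.3781 = 0.03644 L.
At equivalence the base is fully converted to N2H5+; total volume = 0.07143 L, so [N2H5+] = 0.01378/0.07143 = 0.1929 M.
Ka(N2H5+) = Kw/Kb = 1.0e-14 / 1.3 x 10^-6 = 7.69e-9.
[H^+] = sqrt(Ka x [N2H5+]) = sqrt(7.69e-9 x 0.1929) = 3.85e-5 M.
pH = -log(3.85e-5) = 4.41.

4.41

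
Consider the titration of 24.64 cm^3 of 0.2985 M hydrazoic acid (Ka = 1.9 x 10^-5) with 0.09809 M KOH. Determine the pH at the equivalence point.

8.79

n(HN3) = 0.2985 x 0.02464 = 0.007355 mol; V(KOH) at equivalence = 0.007355/0.09809 = 0.07498 L.
At equivalence all the acid is converted to N3-; total volume = 0.02464 + 0.07498 = 0.09962 L, so [N3-] = 0.007355/0.09962 = 0.07383 M.
Kb = Kw/Ka = 1.0e-14 / 1.9 x 10^-5 = 5.26e-10.
[OH^-] = sqrt(Kb x [N3-]) = sqrt(5.26e-10 x 0.07383) = 6.23e-6 M.
pOH = 5.21, so pH = 14.00 - 5.21 = 8.79.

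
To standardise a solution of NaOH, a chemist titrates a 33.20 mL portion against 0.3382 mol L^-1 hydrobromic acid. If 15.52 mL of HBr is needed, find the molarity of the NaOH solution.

0.158 M

n(HBr) delivered = 0.3382 x 0.01552 = 0.005249 mol.
For a 1:1 reaction, n(NaOH) = 0.005249 mol.
[NaOH] = 0.005249 mol / 0.03320 L = 0.158 M.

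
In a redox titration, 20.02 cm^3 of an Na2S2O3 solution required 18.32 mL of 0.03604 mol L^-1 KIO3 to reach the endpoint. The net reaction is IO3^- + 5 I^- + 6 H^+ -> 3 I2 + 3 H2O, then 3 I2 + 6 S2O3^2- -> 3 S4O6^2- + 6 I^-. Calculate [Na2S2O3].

0.198 M

n(KIO3) = 0.03604 x 0.01832 = 0.0006603 mol.
From the balanced equation, 1 mol KIO3 reacts with 6 mol Na2S2O3, so n(Na2S2O3) = 0.0006603 x 6/1 = 0.003962 mol.
[Na2S2O3] = 0.003962 / 0.02002 L = 0.198 M.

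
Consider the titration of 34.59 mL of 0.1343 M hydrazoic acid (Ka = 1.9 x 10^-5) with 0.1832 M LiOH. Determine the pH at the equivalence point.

8.81

n(HN3) = 0.1343 x 0.03459 = 0.004645 mol; V(LiOH) at equivalence = 0.004645/0.1832 = 0.02536 L.
At equivalence all the acid is converted to N3-; total volume = 0.03459 + 0.02536 = 0.05995 L, so [N3-] = 0.004645/0.05995 = 0.07749 M.
Kb = Kw/Ka = 1.0e-14 / 1.9 x 10^-5 = 5.26e-10.
[OH^-] = sqrt(Kb x [N3-]) = sqrt(5.26e-10 x 0.07749) = 6.39e-6 M.
pOH = 5.19, so pH = 14.00 - 5.19 = 8.81.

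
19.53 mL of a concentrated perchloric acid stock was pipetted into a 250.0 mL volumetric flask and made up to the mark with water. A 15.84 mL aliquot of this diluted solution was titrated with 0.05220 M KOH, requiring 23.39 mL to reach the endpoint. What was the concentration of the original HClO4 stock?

0.987 M

n(KOH) = 0.05220 x 0.02339 = 0.001221 mol.
n(HClO4) in the aliquot = 0.001221 mol.
[diluted HClO4] = 0.001221 / 0.01584 = 0.07708 M.
Dilution factor = 250.0/19.53 = 12.80, so [stock] = 0.07708 x 12.80 = 0.987 M.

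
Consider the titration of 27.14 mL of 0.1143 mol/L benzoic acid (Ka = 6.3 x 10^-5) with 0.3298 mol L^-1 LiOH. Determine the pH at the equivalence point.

8.56

n(C6H5COOH) = 0.1143 x 0.02714 = 0.003102 mol; V(LiOH) at equivalence = 0.003102/0.3298 = 0.009406 L.
At equivalence all the acid is converted to C6H5COO-; total volume = 0.02714 + 0.009406 = 0.03655 L, so [C6H5COO-] = 0.003102/0.03655 = 0.08488 M.
Kb = Kw/Ka = 1.0e-14 / 6.3 x 10^-5 = 1.59e-10.
[OH^-] = sqrt(Kb x [C6H5COO-]) = sqrt(1.59e-10 x 0.08488) = 3.67e-6 M.
pOH = 5.44, so pH = 14.00 - 5.44 = 8.56.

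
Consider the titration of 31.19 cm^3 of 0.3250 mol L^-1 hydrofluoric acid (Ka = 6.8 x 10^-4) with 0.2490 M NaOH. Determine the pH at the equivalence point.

8.16

n(HF) = 0.3250 x 0.03119 = 0.01014 mol; V(NaOH) at equivalence = 0.01014/0.2490 = 0.04071 L.
At equivalence all the acid is converted to F-; total volume = 0.03119 + 0.04071 = 0.07190 L, so [F-] = 0.01014/0.07190 = 0.1410 M.
Kb = Kw/Ka = 1.0e-14 / 6.8 x 10^-4 = 1.47e-11.
[OH^-] = sqrt(Kb x [F-]) = sqrt(1.47e-11 x 0.1410) = 1.44e-6 M.
pOH = 5.84, so pH = 14.00 - 5.84 = 8.16.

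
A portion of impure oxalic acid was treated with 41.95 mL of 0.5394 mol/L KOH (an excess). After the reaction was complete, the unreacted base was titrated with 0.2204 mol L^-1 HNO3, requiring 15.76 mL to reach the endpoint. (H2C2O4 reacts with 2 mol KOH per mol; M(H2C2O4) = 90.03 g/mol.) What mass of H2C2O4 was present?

Total n(KOH) added = 0.5394 x 0.04195 = 0.02263 mol.
n(HNO3) used = 0.2204 x 0.01576 = 0.003474 mol, which equals the excess n(KOH).
So n(KOH) consumed by the sample = 0.02263 - 0.003474 = 0.01915 mol.
n(H2C2O4) = 0.01915 / 2 = 0.009577 mol.
mass = 0.009577 mol x 90.03 g/mol = 0.862 g.

0.862 g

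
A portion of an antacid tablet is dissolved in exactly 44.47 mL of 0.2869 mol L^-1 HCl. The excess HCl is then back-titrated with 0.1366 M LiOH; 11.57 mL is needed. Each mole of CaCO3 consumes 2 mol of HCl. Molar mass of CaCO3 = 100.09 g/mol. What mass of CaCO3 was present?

0.559 g

Total n(HCl) added = 0.2869 x 0.04447 = 0.01276 mol.
n(LiOH) used = 0.1366 x 0.01157 = 0.001580 mol, which equals the excess n(HCl).
So n(HCl) consumed by the sample = 0.01276 - 0.001580 = 0.01118 mol.
n(CaCO3) = 0.01118 / 2 = 0.005589 mol.
mass = 0.005589 mol x 100.09 g/mol = 0.559 g.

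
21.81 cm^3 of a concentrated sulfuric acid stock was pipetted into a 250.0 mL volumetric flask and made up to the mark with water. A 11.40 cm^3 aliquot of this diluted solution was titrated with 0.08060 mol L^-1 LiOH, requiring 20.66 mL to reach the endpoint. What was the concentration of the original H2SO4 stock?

0.837 M

n(LiOH) = 0.08060 x 0.02066 = 0.001665 mol.
n(H2SO4) in the aliquot = 0.001665 x 1/2 = 0.0008326 mol.
[diluted H2SO4] = 0.0008326 / 0.01140 = 0.07303 M.
Dilution factor = 250.0/21.81 = 11.46, so [stock] = 0.07303 x 11.46 = 0.837 M.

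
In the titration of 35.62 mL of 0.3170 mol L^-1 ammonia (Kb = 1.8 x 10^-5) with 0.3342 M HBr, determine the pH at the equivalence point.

5.02

n(NH3) = 0.3170 x 0.03562 = 0.01129 mol; V(HBr) at equivalence = 0.01129/0.3342 = 0.03379 L.
At equivalence the base is fully converted to NH4+; total volume = 0.06941 L, so [NH4+] = 0.01129/0.06941 = 0.1627 M.
Ka(NH4+) = Kw/Kb = 1.0e-14 / 1.8 x 10^-5 = 5.56e-10.
[H^+] = sqrt(Ka x [NH4+]) = sqrt(5.56e-10 x 0.1627) = 9.51e-6 M.
pH = -log(9.51e-6) = 5.02.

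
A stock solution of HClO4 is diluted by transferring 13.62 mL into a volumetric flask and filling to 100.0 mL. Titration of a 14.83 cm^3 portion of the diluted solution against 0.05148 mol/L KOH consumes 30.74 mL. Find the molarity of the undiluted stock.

0.783 M

n(KOH) = 0.05148 x 0.03074 = 0.001582 mol.
n(HClO4) in the aliquot = 0.001582 mol.
[diluted HClO4] = 0.001582 / 0.01483 = 0.1067 M.
Dilution factor = 100.0/13.62 = 7.342, so [stock] = 0.1067 x 7.342 = 0.783 M.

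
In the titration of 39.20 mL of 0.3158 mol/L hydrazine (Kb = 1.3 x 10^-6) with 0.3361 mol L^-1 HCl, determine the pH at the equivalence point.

4.45

n(N2H4) = 0.3158 x 0.03920 = 0.01238 mol; V(HCl) at equivalence = 0.01238/0.3361 = 0.03683 L.
At equivalence the base is fully converted to N2H5+; total volume = 0.07603 L, so [N2H5+] = 0.01238/0.07603 = 0.1628 M.
Ka(N2H5+) = Kw/Kb = 1.0e-14 / 1.3 x 10^-6 = 7.69e-9.
[H^+] = sqrt(Ka x [N2H5+]) = sqrt(7.69e-9 x 0.1628) = 3.54e-5 M.
pH = -log(3.54e-5) = 4.45.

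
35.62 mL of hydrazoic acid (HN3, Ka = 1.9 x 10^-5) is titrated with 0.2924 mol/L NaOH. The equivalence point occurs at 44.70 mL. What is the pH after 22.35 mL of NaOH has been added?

4.72

22.35 mL is exactly half the equivalence volume (44.70/2), i.e. the half-equivalence point.
There, n(HA) = n(A^-), so pH = pKa = -log(1.9 x 10^-5) = 4.72.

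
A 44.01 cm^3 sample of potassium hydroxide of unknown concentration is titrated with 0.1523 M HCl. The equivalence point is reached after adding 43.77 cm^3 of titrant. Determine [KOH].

0.151 M

n(HCl) delivered = 0.1523 x 0.04377 = 0.006666 mol.
For a 1:1 reaction, n(KOH) = 0.006666 mol.
[KOH] = 0.006666 mol / 0.04401 L = 0.151 M.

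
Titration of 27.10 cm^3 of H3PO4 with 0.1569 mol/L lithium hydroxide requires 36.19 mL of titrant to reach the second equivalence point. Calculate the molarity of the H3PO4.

0.105 M

n(LiOH) = 0.1569 x 0.03619 = 0.005678 mol.
At the second equivalence point, 2 mol OH^- react per mol H3PO4, so n(H3PO4) = 0.005678 / 2 = 0.002839 mol.
[H3PO4] = 0.002839 / 0.02710 L = 0.105 M.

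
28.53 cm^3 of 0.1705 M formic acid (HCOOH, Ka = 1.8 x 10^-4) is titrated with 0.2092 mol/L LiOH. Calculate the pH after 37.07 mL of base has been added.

12.64

n(acid) = 0.1705 x 0.02853 = 0.004864 mol; n(LiOH) added = 0.2092 x 0.03707 = 0.007755 mol.
Base is in excess by 0.007755 - 0.004864 = 0.002891 mol in a total volume of 0.06560 L.
[OH^-] = 0.002891/0.06560 = 0.04407 M, so pOH = 1.36 and pH = 14.00 - 1.36 = 12.64.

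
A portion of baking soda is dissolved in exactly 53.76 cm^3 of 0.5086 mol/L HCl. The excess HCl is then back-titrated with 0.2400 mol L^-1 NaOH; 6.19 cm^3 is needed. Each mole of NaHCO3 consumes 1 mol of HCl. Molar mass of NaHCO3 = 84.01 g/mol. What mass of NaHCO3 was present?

2.17 g

Total n(HCl) added = 0.5086 x 0.05376 = 0.02734 mol.
n(NaOH) used = 0.2400 x 0.006190 = 0.001486 mol, which equals the excess n(HCl).
So n(HCl) consumed by the sample = 0.02734 - 0.001486 = 0.02586 mol.
n(NaHCO3) = 0.02586 / 1 = 0.02586 mol.
mass = 0.02586 mol x 84.01 g/mol = 2.17 g.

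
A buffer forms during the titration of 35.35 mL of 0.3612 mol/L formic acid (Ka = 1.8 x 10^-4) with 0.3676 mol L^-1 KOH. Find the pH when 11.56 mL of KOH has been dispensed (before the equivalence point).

Initial n(HCOOH) = 0.3612 x 0.03535 = 0.01277 mol.
n(KOH) added = 0.3676 x 0.01156 = 0.004249 mol, converting that many moles of HCOOH to HCOO-.
Remaining n(HCOOH) = 0.008519 mol; n(HCOO-) = 0.004249 mol.
By Henderson-Hasselbalch, pH = pKa + log([A^-]/[HA]) = 3.74 + log(0.004249/0.008519) = 3.74 + (-0.30) = 3.44.

3.44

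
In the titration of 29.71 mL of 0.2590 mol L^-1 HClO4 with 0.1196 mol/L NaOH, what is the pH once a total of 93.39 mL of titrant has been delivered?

n(acid) = 0.2590 x 0.02971 = 0.007695 mol; n(NaOH) added = 0.1196 x 0.09339 = 0.01117 mol.
Base is in excess by 0.01117 - 0.007695 = 0.003475 mol in a total volume of 0.1231 L.
[OH^-] = 0.003475/0.1231 = 0.02823 M, so pOH = 1.55 and pH = 14.00 - 1.55 = 12.45.

12.45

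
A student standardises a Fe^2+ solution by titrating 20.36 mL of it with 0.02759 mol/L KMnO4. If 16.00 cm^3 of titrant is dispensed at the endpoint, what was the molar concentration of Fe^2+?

n(KMnO4) = 0.02759 x 0.01600 = 0.0004414 mol.
From the balanced equation, 1 mol KMnO4 reacts with 5 mol Fe^2+, so n(Fe^2+) = 0.0004414 x 5/1 = 0.002207 mol.
[Fe^2+] = 0.002207 / 0.02036 L = 0.108 M.

0.108 M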